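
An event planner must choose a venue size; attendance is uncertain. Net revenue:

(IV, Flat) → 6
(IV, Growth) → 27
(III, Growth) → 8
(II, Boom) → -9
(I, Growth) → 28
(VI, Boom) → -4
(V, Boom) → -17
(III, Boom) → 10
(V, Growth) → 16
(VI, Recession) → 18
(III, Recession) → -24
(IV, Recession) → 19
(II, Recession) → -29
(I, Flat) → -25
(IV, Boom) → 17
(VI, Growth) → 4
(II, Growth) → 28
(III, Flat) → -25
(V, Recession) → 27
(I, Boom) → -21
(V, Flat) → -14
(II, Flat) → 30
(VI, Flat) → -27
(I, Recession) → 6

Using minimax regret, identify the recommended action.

Column bests: Recession=27, Flat=30, Growth=28, Boom=17.
I regrets: 21, 55, 0, 38 → max 55
II regrets: 56, 0, 0, 26 → max 56
III regrets: 51, 55, 20, 7 → max 55
IV regrets: 8, 24, 1, 0 → max 24
V regrets: 0, 44, 12, 34 → max 44
VI regrets: 9, 57, 24, 21 → max 57
Smallest max regret = 24 → IV.

IV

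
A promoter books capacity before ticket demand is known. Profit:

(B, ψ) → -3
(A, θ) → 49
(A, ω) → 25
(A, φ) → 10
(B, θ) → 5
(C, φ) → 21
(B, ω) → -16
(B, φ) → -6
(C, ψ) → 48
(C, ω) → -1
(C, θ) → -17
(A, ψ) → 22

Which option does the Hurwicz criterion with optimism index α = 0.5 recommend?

A: 0.5·49 + 0.5·10 = 29.5
B: 0.5·5 + 0.5·(-16) = -5.5
C: 0.5·48 + 0.5·(-17) = 15.5
Highest Hurwicz score = 29.5 → A.

A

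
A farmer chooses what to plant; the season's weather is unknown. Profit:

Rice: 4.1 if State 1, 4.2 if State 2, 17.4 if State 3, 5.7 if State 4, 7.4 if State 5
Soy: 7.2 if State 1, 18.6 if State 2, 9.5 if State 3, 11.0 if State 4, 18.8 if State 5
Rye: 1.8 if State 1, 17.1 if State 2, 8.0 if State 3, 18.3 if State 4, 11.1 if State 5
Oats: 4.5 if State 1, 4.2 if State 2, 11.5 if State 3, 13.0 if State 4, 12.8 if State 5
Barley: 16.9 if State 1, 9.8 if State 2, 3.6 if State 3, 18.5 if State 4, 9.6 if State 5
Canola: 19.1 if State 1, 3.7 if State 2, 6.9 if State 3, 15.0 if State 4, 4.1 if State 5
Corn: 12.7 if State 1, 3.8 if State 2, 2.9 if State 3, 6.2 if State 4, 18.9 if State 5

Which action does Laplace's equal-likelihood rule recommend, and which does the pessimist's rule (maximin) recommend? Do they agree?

Row averages: Rice=7.76, Soy=13.02, Rye=11.26, Oats=9.2, Barley=11.68, Canola=9.76, Corn=8.9
Highest average = 13.02 → Soy.
Row minima: Rice=4.1, Soy=7.2, Rye=1.8, Oats=4.2, Barley=3.6, Canola=3.7, Corn=2.9
Best worst-case = 7.2 → Soy.

laplace → Soy; maximin → Soy (agree)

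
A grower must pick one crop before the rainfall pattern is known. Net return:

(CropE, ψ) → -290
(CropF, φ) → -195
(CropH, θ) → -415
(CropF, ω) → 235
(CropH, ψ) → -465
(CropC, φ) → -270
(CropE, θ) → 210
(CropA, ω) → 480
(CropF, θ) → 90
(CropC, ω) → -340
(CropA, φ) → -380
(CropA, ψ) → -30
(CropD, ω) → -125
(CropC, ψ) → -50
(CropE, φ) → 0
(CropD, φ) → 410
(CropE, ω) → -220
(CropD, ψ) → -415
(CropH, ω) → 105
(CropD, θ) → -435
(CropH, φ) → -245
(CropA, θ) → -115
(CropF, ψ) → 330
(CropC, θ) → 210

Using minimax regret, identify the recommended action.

CropF

Column bests: θ=210, φ=410, ψ=330, ω=480.
CropD regrets: 645, 0, 745, 605 → max 745
CropC regrets: 0, 680, 380, 820 → max 820
CropA regrets: 325, 790, 360, 0 → max 790
CropH regrets: 625, 655, 795, 375 → max 795
CropF regrets: 120, 605, 0, 245 → max 605
CropE regrets: 0, 410, 620, 700 → max 700
Smallest max regret = 605 → CropF.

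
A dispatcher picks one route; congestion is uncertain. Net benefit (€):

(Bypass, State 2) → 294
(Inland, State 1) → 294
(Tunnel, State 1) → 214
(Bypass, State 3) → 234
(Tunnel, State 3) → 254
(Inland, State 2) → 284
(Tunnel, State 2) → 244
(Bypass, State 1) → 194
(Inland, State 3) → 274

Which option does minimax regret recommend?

Column bests: State 1=294, State 2=294, State 3=274.
Bypass regrets: 100, 0, 40 → max 100
Inland regrets: 0, 10, 0 → max 10
Tunnel regrets: 80, 50, 20 → max 80
Smallest max regret = 10 → Inland.

Inland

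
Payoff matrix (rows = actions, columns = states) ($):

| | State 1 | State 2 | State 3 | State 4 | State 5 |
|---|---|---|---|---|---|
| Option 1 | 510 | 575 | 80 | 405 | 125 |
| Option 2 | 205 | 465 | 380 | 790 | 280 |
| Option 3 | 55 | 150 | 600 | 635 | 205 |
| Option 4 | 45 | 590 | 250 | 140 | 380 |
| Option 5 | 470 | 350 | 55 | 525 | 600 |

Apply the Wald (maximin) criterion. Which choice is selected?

Option 2

Row minima: Option 1=80, Option 2=205, Option 3=55, Option 4=45, Option 5=55
Best worst-case = 205 → Option 2.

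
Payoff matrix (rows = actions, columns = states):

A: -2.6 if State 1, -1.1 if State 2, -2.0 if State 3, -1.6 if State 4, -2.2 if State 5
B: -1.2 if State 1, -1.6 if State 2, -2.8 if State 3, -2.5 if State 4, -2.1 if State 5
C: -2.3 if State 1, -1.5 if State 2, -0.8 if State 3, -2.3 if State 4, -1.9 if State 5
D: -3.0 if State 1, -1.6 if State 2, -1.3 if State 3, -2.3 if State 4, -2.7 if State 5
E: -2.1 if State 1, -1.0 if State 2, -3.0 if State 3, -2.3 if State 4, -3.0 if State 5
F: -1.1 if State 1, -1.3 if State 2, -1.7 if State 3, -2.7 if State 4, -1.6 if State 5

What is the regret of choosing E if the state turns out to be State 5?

Best payoff under State 5 is -1.6.
Regret = -1.6 − (-3.0) = 1.4.

1.4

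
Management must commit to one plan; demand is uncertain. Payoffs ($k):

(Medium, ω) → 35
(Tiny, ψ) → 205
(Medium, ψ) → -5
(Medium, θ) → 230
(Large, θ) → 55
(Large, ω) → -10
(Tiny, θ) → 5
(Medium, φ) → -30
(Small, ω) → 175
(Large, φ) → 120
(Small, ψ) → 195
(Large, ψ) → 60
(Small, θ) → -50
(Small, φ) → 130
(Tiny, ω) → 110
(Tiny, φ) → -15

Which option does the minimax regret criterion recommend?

Large

Column bests: θ=230, φ=130, ψ=205, ω=175.
Tiny regrets: 225, 145, 0, 65 → max 225
Small regrets: 280, 0, 10, 0 → max 280
Medium regrets: 0, 160, 210, 140 → max 210
Large regrets: 175, 10, 145, 185 → max 185
Smallest max regret = 185 → Large.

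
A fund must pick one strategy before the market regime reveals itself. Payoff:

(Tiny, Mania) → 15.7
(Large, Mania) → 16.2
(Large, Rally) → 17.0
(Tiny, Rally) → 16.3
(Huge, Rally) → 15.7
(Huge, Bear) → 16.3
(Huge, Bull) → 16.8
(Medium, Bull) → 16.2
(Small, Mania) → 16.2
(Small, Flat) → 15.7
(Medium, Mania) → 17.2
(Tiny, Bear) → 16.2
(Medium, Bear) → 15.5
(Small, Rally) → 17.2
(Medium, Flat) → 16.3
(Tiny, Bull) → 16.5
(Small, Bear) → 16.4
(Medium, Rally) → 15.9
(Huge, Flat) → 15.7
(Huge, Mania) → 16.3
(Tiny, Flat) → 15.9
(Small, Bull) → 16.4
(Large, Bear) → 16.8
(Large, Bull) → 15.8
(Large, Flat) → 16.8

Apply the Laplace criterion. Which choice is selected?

Row averages: Tiny=16.12, Small=16.38, Medium=16.22, Large=16.52, Huge=16.16
Highest average = 16.52 → Large.

Large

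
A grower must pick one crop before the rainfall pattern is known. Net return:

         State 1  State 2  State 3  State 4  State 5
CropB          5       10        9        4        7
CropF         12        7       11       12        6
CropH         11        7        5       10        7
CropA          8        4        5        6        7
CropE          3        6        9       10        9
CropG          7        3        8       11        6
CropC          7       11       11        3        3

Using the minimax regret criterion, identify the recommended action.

CropF

Column bests: State 1=12, State 2=11, State 3=11, State 4=12, State 5=9.
CropB regrets: 7, 1, 2, 8, 2 → max 8
CropF regrets: 0, 4, 0, 0, 3 → max 4
CropH regrets: 1, 4, 6, 2, 2 → max 6
CropA regrets: 4, 7, 6, 6, 2 → max 7
CropE regrets: 9, 5, 2, 2, 0 → max 9
CropG regrets: 5, 8, 3, 1, 3 → max 8
CropC regrets: 5, 0, 0, 9, 6 → max 9
Smallest max regret = 4 → CropF.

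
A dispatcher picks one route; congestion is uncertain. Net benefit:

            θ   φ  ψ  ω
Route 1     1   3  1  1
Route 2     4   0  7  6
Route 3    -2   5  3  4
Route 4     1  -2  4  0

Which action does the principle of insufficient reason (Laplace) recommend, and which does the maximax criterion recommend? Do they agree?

Row averages: Route 1=1.5, Route 2=4.25, Route 3=2.5, Route 4=0.75
Highest average = 4.25 → Route 2.
Row maxima: Route 1=3, Route 2=7, Route 3=5, Route 4=4
Best best-case = 7 → Route 2.

laplace → Route 2; maximax → Route 2 (agree)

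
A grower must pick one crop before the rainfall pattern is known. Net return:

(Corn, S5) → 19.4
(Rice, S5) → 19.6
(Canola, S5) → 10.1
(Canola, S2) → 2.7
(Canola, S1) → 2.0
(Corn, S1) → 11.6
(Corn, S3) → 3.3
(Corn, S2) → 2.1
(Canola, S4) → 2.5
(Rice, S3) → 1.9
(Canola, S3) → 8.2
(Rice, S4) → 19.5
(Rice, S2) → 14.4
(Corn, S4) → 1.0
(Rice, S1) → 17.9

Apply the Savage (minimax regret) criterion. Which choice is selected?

Rice

Column bests: S1=17.9, S2=14.4, S3=8.2, S4=19.5, S5=19.6.
Rice regrets: 0.0, 0.0, 6.3, 0.0, 0.0 → max 6.3
Canola regrets: 15.9, 11.7, 0.0, 17.0, 9.5 → max 17.0
Corn regrets: 6.3, 12.3, 4.9, 18.5, 0.2 → max 18.5
Smallest max regret = 6.3 → Rice.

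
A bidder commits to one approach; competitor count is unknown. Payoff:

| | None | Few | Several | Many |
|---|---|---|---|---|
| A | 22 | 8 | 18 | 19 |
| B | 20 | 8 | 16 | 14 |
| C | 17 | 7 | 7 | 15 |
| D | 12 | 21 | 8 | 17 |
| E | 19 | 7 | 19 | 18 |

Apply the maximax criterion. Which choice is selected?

Row maxima: A=22, B=20, C=17, D=21, E=19
Best best-case = 22 → A.

A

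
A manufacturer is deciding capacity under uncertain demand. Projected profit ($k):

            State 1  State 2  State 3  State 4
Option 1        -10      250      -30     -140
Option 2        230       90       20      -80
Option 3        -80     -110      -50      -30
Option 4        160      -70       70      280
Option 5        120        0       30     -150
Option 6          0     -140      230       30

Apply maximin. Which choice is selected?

Option 4

Row minima: Option 1=-140, Option 2=-80, Option 3=-110, Option 4=-70, Option 5=-150, Option 6=-140
Best worst-case = -70 → Option 4.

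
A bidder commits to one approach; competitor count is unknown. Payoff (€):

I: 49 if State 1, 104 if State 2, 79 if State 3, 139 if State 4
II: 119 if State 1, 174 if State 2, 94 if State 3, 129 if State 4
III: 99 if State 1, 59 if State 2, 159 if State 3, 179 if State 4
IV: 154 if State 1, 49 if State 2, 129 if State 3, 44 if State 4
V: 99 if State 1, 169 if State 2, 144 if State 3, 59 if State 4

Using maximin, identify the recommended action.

Row minima: I=49, II=94, III=59, IV=44, V=59
Best worst-case = 94 → II.

II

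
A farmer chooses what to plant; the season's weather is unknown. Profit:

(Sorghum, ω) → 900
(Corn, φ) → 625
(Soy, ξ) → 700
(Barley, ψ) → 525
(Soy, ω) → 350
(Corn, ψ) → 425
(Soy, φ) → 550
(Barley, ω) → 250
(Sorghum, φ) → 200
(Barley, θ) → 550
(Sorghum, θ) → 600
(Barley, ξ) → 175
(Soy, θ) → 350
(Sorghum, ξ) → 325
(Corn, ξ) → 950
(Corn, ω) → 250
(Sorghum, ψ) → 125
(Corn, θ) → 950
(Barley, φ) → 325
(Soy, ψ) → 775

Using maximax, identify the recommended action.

Row maxima: Soy=775, Sorghum=900, Corn=950, Barley=550
Best best-case = 950 → Corn.

Corn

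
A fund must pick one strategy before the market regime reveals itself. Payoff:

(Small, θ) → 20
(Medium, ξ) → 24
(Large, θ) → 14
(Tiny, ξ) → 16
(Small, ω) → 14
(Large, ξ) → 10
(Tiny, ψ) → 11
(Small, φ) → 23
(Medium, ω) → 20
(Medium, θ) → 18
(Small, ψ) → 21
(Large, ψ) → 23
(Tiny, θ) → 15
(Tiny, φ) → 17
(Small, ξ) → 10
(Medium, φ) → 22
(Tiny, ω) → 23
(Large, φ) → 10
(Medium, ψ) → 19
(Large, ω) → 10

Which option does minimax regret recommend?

Column bests: θ=20, φ=23, ψ=23, ω=23, ξ=24.
Tiny regrets: 5, 6, 12, 0, 8 → max 12
Small regrets: 0, 0, 2, 9, 14 → max 14
Medium regrets: 2, 1, 4, 3, 0 → max 4
Large regrets: 6, 13, 0, 13, 14 → max 14
Smallest max regret = 4 → Medium.

Medium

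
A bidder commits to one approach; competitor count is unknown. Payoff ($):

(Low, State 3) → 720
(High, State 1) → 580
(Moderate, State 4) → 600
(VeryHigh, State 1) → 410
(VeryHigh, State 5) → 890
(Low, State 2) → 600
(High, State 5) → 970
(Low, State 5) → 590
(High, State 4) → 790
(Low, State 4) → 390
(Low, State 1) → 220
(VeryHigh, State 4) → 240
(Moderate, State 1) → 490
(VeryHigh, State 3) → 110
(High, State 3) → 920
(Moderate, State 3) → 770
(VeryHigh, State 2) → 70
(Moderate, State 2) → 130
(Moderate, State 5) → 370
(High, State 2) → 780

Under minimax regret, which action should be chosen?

Column bests: State 1=580, State 2=780, State 3=920, State 4=790, State 5=970.
Low regrets: 360, 180, 200, 400, 380 → max 400
Moderate regrets: 90, 650, 150, 190, 600 → max 650
High regrets: 0, 0, 0, 0, 0 → max 0
VeryHigh regrets: 170, 710, 810, 550, 80 → max 810
Smallest max regret = 0 → High.

High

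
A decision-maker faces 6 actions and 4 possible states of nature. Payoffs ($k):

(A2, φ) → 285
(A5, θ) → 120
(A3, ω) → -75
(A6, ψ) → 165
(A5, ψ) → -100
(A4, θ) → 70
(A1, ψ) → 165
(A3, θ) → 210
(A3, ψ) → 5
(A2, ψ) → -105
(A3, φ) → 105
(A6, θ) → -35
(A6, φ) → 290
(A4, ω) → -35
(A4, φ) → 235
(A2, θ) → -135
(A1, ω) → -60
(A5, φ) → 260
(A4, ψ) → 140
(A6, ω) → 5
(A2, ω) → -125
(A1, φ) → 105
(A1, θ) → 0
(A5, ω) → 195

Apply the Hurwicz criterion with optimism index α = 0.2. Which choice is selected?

A6

A1: 0.2·165 + 0.8·(-60) = -15
A2: 0.2·285 + 0.8·(-135) = -51
A3: 0.2·210 + 0.8·(-75) = -18
A4: 0.2·235 + 0.8·(-35) = 19
A5: 0.2·260 + 0.8·(-100) = -28
A6: 0.2·290 + 0.8·(-35) = 30
Highest Hurwicz score = 30 → A6.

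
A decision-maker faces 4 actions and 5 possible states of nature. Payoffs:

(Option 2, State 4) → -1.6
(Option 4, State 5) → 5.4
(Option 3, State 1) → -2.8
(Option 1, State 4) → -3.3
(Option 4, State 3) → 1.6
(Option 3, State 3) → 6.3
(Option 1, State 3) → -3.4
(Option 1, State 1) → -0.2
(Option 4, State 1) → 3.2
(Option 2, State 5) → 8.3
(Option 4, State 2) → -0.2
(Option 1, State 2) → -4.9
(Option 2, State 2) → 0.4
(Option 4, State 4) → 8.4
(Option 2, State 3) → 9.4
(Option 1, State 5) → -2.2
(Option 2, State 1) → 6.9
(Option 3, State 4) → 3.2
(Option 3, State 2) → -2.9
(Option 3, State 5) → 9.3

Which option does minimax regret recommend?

Column bests: State 1=6.9, State 2=0.4, State 3=9.4, State 4=8.4, State 5=9.3.
Option 1 regrets: 7.1, 5.3, 12.8, 11.7, 11.5 → max 12.8
Option 2 regrets: 0.0, 0.0, 0.0, 10.0, 1.0 → max 10.0
Option 3 regrets: 9.7, 3.3, 3.1, 5.2, 0.0 → max 9.7
Option 4 regrets: 3.7, 0.6, 7.8, 0.0, 3.9 → max 7.8
Smallest max regret = 7.8 → Option 4.

Option 4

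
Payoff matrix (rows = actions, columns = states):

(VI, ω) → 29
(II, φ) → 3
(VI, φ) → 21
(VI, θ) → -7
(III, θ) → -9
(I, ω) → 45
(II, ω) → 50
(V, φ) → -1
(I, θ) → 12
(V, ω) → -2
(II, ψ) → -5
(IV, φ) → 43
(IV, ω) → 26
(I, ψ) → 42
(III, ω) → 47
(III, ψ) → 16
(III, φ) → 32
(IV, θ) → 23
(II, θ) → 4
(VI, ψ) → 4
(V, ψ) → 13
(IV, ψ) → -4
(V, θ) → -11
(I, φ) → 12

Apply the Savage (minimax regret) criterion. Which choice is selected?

Column bests: θ=23, φ=43, ψ=42, ω=50.
I regrets: 11, 31, 0, 5 → max 31
II regrets: 19, 40, 47, 0 → max 47
III regrets: 32, 11, 26, 3 → max 32
IV regrets: 0, 0, 46, 24 → max 46
V regrets: 34, 44, 29, 52 → max 52
VI regrets: 30, 22, 38, 21 → max 38
Smallest max regret = 31 → I.

I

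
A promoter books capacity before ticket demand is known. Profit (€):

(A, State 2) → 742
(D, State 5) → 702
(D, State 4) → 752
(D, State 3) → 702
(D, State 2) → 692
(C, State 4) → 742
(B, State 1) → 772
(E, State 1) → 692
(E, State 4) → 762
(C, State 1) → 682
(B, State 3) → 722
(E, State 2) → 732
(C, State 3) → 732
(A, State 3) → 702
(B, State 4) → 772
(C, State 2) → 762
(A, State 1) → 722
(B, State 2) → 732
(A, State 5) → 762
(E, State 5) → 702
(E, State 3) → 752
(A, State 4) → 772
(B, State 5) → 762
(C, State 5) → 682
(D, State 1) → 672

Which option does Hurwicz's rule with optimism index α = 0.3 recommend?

B

A: 0.3·772 + 0.7·702 = 723
B: 0.3·772 + 0.7·722 = 737
C: 0.3·762 + 0.7·682 = 706
D: 0.3·752 + 0.7·672 = 696
E: 0.3·762 + 0.7·692 = 713
Highest Hurwicz score = 737 → B.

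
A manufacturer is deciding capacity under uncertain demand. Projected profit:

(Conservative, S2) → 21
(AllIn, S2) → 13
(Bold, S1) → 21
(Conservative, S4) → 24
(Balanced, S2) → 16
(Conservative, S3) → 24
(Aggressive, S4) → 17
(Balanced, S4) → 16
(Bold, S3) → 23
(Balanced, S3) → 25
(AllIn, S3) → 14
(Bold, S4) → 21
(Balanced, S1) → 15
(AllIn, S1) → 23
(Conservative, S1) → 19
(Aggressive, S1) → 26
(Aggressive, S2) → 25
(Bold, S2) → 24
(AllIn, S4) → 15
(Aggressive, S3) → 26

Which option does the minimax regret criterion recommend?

Column bests: S1=26, S2=25, S3=26, S4=24.
Conservative regrets: 7, 4, 2, 0 → max 7
Balanced regrets: 11, 9, 1, 8 → max 11
Aggressive regrets: 0, 0, 0, 7 → max 7
Bold regrets: 5, 1, 3, 3 → max 5
AllIn regrets: 3, 12, 12, 9 → max 12
Smallest max regret = 5 → Bold.

Bold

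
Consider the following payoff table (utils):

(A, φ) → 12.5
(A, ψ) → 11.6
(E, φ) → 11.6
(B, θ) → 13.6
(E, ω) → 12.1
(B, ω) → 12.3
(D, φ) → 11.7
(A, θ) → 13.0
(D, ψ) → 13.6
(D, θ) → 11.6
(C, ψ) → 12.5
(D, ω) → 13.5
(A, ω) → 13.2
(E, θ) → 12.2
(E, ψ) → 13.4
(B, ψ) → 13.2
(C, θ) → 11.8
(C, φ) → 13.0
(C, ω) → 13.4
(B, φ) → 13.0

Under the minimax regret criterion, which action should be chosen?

Column bests: θ=13.6, φ=13.0, ψ=13.6, ω=13.5.
A regrets: 0.6, 0.5, 2.0, 0.3 → max 2.0
B regrets: 0.0, 0.0, 0.4, 1.2 → max 1.2
C regrets: 1.8, 0.0, 1.1, 0.1 → max 1.8
D regrets: 2.0, 1.3, 0.0, 0.0 → max 2.0
E regrets: 1.4, 1.4, 0.2, 1.4 → max 1.4
Smallest max regret = 1.2 → B.

B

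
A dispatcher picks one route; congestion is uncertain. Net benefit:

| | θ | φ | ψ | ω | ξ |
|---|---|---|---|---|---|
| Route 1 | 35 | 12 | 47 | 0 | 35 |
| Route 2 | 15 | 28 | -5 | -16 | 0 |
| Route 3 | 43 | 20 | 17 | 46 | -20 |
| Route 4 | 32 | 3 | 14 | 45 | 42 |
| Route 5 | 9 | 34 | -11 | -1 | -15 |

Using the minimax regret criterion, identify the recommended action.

Route 4

Column bests: θ=43, φ=34, ψ=47, ω=46, ξ=42.
Route 1 regrets: 8, 22, 0, 46, 7 → max 46
Route 2 regrets: 28, 6, 52, 62, 42 → max 62
Route 3 regrets: 0, 14, 30, 0, 62 → max 62
Route 4 regrets: 11, 31, 33, 1, 0 → max 33
Route 5 regrets: 34, 0, 58, 47, 57 → max 58
Smallest max regret = 33 → Route 4.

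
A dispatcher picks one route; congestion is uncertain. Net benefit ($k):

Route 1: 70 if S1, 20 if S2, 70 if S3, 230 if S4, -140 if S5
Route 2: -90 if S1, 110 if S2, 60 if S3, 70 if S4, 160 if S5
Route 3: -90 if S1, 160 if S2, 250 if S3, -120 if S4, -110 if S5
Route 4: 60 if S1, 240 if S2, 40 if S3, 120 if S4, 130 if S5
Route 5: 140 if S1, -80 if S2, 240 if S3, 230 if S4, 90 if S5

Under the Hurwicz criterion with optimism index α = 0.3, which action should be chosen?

Route 1: 0.3·230 + 0.7·(-140) = -29
Route 2: 0.3·160 + 0.7·(-90) = -15
Route 3: 0.3·250 + 0.7·(-120) = -9
Route 4: 0.3·240 + 0.7·40 = 100
Route 5: 0.3·240 + 0.7·(-80) = 16
Highest Hurwicz score = 100 → Route 4.

Route 4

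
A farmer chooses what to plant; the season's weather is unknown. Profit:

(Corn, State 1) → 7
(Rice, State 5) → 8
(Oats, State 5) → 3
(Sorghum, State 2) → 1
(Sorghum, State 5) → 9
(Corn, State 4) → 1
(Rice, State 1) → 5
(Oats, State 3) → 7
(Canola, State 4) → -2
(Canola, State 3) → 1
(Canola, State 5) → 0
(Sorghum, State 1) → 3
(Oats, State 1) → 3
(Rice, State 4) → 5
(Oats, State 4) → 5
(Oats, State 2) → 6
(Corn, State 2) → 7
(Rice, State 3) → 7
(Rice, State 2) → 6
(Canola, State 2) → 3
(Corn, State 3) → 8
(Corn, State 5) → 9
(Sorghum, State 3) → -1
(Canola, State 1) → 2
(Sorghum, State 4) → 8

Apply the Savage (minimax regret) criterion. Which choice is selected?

Column bests: State 1=7, State 2=7, State 3=8, State 4=8, State 5=9.
Oats regrets: 4, 1, 1, 3, 6 → max 6
Sorghum regrets: 4, 6, 9, 0, 0 → max 9
Rice regrets: 2, 1, 1, 3, 1 → max 3
Corn regrets: 0, 0, 0, 7, 0 → max 7
Canola regrets: 5, 4, 7, 10, 9 → max 10
Smallest max regret = 3 → Rice.

Rice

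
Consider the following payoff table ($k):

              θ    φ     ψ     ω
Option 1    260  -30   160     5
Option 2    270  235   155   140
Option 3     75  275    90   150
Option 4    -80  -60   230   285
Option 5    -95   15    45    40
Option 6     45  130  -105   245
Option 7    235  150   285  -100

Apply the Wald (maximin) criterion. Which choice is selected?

Row minima: Option 1=-30, Option 2=140, Option 3=75, Option 4=-80, Option 5=-95, Option 6=-105, Option 7=-100
Best worst-case = 140 → Option 2.

Option 2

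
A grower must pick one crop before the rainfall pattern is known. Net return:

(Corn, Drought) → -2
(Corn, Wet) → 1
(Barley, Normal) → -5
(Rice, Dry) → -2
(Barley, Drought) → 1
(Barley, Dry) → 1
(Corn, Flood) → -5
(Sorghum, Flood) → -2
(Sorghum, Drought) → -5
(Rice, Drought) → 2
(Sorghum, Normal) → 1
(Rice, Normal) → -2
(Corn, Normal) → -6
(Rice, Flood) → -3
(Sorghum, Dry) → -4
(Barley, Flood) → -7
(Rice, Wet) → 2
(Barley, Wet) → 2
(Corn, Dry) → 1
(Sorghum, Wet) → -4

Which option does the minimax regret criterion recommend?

Rice

Column bests: Drought=2, Dry=1, Normal=1, Wet=2, Flood=-2.
Rice regrets: 0, 3, 3, 0, 1 → max 3
Sorghum regrets: 7, 5, 0, 6, 0 → max 7
Corn regrets: 4, 0, 7, 1, 3 → max 7
Barley regrets: 1, 0, 6, 0, 5 → max 6
Smallest max regret = 3 → Rice.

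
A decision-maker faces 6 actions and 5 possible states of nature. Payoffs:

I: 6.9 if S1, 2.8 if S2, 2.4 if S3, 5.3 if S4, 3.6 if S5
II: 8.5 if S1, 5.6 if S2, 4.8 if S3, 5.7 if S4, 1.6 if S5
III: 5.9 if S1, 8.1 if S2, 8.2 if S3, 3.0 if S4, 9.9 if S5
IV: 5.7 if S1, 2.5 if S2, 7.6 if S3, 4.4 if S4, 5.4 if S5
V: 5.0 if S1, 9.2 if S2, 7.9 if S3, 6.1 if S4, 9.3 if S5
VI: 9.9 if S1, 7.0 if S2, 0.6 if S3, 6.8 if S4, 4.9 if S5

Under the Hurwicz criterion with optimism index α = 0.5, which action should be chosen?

V

I: 0.5·6.9 + 0.5·2.4 = 4.65
II: 0.5·8.5 + 0.5·1.6 = 5.05
III: 0.5·9.9 + 0.5·3.0 = 6.45
IV: 0.5·7.6 + 0.5·2.5 = 5.05
V: 0.5·9.3 + 0.5·5.0 = 7.15
VI: 0.5·9.9 + 0.5·0.6 = 5.25
Highest Hurwicz score = 7.15 → V.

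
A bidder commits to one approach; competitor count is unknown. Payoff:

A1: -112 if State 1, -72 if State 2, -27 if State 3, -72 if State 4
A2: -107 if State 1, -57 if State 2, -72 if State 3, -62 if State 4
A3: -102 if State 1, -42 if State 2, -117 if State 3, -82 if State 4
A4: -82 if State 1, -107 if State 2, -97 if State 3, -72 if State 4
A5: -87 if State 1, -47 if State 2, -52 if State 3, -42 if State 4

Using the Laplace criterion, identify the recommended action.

A5

Row averages: A1=-70.75, A2=-74.5, A3=-85.75, A4=-89.5, A5=-57
Highest average = -57 → A5.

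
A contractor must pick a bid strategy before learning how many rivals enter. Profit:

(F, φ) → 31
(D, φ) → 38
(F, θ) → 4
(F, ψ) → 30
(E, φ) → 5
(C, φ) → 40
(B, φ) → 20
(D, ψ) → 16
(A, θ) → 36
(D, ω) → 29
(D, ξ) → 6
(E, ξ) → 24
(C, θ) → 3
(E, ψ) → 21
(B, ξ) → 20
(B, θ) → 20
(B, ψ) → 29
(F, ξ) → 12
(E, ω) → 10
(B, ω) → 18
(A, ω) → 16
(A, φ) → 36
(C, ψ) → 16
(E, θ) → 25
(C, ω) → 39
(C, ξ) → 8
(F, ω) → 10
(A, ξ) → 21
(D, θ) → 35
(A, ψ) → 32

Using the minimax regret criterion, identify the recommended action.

Column bests: θ=36, φ=40, ψ=32, ω=39, ξ=24.
A regrets: 0, 4, 0, 23, 3 → max 23
B regrets: 16, 20, 3, 21, 4 → max 21
C regrets: 33, 0, 16, 0, 16 → max 33
D regrets: 1, 2, 16, 10, 18 → max 18
E regrets: 11, 35, 11, 29, 0 → max 35
F regrets: 32, 9, 2, 29, 12 → max 32
Smallest max regret = 18 → D.

D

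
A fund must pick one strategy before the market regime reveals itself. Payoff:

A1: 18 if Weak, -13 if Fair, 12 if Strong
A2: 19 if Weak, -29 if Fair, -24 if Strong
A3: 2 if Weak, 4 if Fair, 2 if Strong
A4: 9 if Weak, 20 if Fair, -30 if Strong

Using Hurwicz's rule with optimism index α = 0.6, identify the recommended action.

A1

A1: 0.6·18 + 0.4·(-13) = 5.6
A2: 0.6·19 + 0.4·(-29) = -0.2
A3: 0.6·4 + 0.4·2 = 3.2
A4: 0.6·20 + 0.4·(-30) = 0
Highest Hurwicz score = 5.6 → A1.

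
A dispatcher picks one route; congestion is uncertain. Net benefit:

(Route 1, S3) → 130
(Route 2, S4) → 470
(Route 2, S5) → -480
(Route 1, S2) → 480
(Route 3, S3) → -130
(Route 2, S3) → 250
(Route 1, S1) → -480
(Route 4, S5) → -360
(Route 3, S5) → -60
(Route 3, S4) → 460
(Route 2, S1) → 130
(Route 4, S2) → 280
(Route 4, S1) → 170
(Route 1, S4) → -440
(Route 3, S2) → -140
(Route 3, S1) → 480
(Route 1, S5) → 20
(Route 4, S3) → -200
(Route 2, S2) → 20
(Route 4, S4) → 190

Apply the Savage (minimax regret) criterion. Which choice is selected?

Route 4

Column bests: S1=480, S2=480, S3=250, S4=470, S5=20.
Route 1 regrets: 960, 0, 120, 910, 0 → max 960
Route 2 regrets: 350, 460, 0, 0, 500 → max 500
Route 3 regrets: 0, 620, 380, 10, 80 → max 620
Route 4 regrets: 310, 200, 450, 280, 380 → max 450
Smallest max regret = 450 → Route 4.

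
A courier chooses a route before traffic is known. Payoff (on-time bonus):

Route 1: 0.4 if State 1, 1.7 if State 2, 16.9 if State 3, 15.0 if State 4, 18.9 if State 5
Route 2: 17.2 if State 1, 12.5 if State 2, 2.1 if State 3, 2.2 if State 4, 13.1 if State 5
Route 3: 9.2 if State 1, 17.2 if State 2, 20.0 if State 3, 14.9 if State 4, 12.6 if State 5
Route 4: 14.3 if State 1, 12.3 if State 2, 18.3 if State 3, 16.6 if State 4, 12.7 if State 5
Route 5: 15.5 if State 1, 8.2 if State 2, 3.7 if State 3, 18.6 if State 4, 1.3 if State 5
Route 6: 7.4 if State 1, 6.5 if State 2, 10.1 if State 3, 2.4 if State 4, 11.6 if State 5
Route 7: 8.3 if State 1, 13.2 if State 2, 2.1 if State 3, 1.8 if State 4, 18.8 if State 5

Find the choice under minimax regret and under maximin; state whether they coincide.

minimax regret → Route 4; maximin → Route 4 (agree)

Column bests: State 1=17.2, State 2=17.2, State 3=20.0, State 4=18.6, State 5=18.9.
Route 1 regrets: 16.8, 15.5, 3.1, 3.6, 0.0 → max 16.8
Route 2 regrets: 0.0, 4.7, 17.9, 16.4, 5.8 → max 17.9
Route 3 regrets: 8.0, 0.0, 0.0, 3.7, 6.3 → max 8.0
Route 4 regrets: 2.9, 4.9, 1.7, 2.0, 6.2 → max 6.2
Route 5 regrets: 1.7, 9.0, 16.3, 0.0, 17.6 → max 17.6
Route 6 regrets: 9.8, 10.7, 9.9, 16.2, 7.3 → max 16.2
Route 7 regrets: 8.9, 4.0, 17.9, 16.8, 0.1 → max 17.9
Smallest max regret = 6.2 → Route 4.
Row minima: Route 1=0.4, Route 2=2.1, Route 3=9.2, Route 4=12.3, Route 5=1.3, Route 6=2.4, Route 7=1.8
Best worst-case = 12.3 → Route 4.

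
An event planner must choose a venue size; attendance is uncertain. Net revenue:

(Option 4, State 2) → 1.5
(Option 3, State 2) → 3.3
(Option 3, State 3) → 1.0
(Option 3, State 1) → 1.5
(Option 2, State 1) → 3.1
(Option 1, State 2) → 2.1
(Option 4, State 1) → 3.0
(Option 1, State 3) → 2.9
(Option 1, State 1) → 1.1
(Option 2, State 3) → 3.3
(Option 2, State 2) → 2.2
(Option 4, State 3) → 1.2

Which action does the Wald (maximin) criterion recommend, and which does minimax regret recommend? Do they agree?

Row minima: Option 1=1.1, Option 2=2.2, Option 3=1.0, Option 4=1.2
Best worst-case = 2.2 → Option 2.
Column bests: State 1=3.1, State 2=3.3, State 3=3.3.
Option 1 regrets: 2.0, 1.2, 0.4 → max 2.0
Option 2 regrets: 0.0, 1.1, 0.0 → max 1.1
Option 3 regrets: 1.6, 0.0, 2.3 → max 2.3
Option 4 regrets: 0.1, 1.8, 2.1 → max 2.1
Smallest max regret = 1.1 → Option 2.

maximin → Option 2; minimax regret → Option 2 (agree)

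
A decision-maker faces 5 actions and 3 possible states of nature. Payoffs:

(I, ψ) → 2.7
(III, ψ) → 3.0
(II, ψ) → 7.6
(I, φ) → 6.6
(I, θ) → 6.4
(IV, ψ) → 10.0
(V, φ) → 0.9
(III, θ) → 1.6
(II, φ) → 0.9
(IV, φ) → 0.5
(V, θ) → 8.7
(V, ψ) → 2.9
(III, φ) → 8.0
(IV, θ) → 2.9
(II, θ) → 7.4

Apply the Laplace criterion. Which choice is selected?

Row averages: I=157/30, II=5.3, III=4.2, IV=67/15, V=25/6
Highest average = 5.3 → II.

II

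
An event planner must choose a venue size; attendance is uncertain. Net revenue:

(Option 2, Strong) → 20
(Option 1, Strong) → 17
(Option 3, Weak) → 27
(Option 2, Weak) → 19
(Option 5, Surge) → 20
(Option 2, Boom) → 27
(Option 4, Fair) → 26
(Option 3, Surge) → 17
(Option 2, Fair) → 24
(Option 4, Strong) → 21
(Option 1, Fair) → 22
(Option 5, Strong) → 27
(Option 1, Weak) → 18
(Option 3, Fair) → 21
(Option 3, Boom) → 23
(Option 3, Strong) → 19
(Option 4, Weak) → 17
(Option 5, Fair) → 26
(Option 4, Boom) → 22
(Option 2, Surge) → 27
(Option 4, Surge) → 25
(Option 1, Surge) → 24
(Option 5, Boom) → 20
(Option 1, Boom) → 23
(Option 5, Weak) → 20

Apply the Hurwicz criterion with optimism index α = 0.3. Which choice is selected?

Option 5

Option 1: 0.3·24 + 0.7·17 = 19.1
Option 2: 0.3·27 + 0.7·19 = 21.4
Option 3: 0.3·27 + 0.7·17 = 20
Option 4: 0.3·26 + 0.7·17 = 19.7
Option 5: 0.3·27 + 0.7·20 = 22.1
Highest Hurwicz score = 22.1 → Option 5.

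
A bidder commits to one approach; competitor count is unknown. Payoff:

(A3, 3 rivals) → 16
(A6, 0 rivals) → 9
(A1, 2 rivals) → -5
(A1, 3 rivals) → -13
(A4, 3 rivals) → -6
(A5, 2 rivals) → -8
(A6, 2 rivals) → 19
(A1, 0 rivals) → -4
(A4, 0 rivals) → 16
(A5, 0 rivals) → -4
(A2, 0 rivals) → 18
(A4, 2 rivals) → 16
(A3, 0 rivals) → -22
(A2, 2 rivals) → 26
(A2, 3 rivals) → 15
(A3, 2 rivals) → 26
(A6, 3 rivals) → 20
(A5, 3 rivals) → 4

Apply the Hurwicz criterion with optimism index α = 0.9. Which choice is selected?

A1: 0.9·(-4) + 0.1·(-13) = -4.9
A2: 0.9·26 + 0.1·15 = 24.9
A3: 0.9·26 + 0.1·(-22) = 21.2
A4: 0.9·16 + 0.1·(-6) = 13.8
A5: 0.9·4 + 0.1·(-8) = 2.8
A6: 0.9·20 + 0.1·9 = 18.9
Highest Hurwicz score = 24.9 → A2.

A2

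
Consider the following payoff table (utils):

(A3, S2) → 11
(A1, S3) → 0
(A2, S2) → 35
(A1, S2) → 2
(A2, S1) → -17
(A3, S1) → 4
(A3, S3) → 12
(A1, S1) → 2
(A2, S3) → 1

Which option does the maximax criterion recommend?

A2

Row maxima: A1=2, A2=35, A3=12
Best best-case = 35 → A2.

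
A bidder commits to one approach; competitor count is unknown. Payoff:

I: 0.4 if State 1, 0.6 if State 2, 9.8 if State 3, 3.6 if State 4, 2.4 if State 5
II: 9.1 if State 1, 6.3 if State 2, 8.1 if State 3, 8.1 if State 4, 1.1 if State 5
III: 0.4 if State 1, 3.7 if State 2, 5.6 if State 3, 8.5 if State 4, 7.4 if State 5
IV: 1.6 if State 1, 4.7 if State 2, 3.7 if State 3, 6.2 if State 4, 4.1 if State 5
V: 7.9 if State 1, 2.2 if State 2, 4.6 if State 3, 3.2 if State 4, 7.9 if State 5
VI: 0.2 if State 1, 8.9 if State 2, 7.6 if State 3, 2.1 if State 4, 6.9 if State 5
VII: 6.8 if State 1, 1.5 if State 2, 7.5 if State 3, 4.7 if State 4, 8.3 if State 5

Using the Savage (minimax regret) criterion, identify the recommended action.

Column bests: State 1=9.1, State 2=8.9, State 3=9.8, State 4=8.5, State 5=8.3.
I regrets: 8.7, 8.3, 0.0, 4.9, 5.9 → max 8.7
II regrets: 0.0, 2.6, 1.7, 0.4, 7.2 → max 7.2
III regrets: 8.7, 5.2, 4.2, 0.0, 0.9 → max 8.7
IV regrets: 7.5, 4.2, 6.1, 2.3, 4.2 → max 7.5
V regrets: 1.2, 6.7, 5.2, 5.3, 0.4 → max 6.7
VI regrets: 8.9, 0.0, 2.2, 6.4, 1.4 → max 8.9
VII regrets: 2.3, 7.4, 2.3, 3.8, 0.0 → max 7.4
Smallest max regret = 6.7 → V.

V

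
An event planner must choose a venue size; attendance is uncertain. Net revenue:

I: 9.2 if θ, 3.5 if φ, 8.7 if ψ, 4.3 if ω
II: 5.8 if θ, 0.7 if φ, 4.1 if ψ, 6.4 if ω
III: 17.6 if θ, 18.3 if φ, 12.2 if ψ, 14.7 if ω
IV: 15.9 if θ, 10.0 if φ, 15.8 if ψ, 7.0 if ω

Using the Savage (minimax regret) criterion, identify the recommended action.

III

Column bests: θ=17.6, φ=18.3, ψ=15.8, ω=14.7.
I regrets: 8.4, 14.8, 7.1, 10.4 → max 14.8
II regrets: 11.8, 17.6, 11.7, 8.3 → max 17.6
III regrets: 0.0, 0.0, 3.6, 0.0 → max 3.6
IV regrets: 1.7, 8.3, 0.0, 7.7 → max 8.3
Smallest max regret = 3.6 → III.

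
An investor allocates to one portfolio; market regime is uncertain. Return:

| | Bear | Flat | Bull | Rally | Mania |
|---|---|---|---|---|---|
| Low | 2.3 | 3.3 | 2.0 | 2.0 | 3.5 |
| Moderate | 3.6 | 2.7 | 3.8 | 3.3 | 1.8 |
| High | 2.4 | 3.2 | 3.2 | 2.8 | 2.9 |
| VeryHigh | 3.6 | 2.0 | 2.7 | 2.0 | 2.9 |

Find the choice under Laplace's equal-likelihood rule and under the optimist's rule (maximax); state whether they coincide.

laplace → Moderate; maximax → Moderate (agree)

Row averages: Low=2.62, Moderate=3.04, High=2.9, VeryHigh=2.64
Highest average = 3.04 → Moderate.
Row maxima: Low=3.5, Moderate=3.8, High=3.2, VeryHigh=3.6
Best best-case = 3.8 → Moderate.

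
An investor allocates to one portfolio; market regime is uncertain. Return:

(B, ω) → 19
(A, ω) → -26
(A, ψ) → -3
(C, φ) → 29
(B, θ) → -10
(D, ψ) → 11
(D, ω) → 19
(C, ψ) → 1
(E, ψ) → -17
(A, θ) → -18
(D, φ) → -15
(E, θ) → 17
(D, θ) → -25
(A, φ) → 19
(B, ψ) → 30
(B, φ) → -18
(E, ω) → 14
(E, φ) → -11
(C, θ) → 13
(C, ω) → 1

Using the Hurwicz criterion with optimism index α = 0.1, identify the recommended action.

C

A: 0.1·19 + 0.9·(-26) = -21.5
B: 0.1·30 + 0.9·(-18) = -13.2
C: 0.1·29 + 0.9·1 = 3.8
D: 0.1·19 + 0.9·(-25) = -20.6
E: 0.1·17 + 0.9·(-17) = -13.6
Highest Hurwicz score = 3.8 → C.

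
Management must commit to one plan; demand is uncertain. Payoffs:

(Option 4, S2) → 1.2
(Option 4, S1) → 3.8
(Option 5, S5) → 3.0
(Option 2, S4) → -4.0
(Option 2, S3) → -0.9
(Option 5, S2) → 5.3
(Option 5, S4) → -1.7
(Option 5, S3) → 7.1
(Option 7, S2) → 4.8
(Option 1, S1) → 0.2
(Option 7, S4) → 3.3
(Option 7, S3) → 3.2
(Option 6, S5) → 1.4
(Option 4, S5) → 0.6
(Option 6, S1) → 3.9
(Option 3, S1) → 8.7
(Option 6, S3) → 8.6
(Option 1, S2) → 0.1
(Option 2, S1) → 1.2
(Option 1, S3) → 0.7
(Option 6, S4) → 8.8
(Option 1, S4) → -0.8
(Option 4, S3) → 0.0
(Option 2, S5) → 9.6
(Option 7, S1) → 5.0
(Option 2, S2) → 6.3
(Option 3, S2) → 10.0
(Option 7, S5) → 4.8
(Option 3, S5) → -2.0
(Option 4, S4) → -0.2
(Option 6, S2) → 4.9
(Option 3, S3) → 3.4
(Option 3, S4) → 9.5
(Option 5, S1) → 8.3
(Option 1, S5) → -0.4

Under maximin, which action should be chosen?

Option 7

Row minima: Option 1=-0.8, Option 2=-4.0, Option 3=-2.0, Option 4=-0.2, Option 5=-1.7, Option 6=1.4, Option 7=3.2
Best worst-case = 3.2 → Option 7.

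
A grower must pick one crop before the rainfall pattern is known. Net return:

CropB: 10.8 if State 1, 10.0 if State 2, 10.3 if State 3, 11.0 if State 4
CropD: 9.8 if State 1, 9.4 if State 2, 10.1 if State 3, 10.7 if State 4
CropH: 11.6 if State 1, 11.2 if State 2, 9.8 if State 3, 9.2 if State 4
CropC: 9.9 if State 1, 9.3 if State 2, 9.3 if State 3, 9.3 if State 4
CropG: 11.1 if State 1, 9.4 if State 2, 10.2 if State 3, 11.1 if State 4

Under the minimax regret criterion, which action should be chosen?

Column bests: State 1=11.6, State 2=11.2, State 3=10.3, State 4=11.1.
CropB regrets: 0.8, 1.2, 0.0, 0.1 → max 1.2
CropD regrets: 1.8, 1.8, 0.2, 0.4 → max 1.8
CropH regrets: 0.0, 0.0, 0.5, 1.9 → max 1.9
CropC regrets: 1.7, 1.9, 1.0, 1.8 → max 1.9
CropG regrets: 0.5, 1.8, 0.1, 0.0 → max 1.8
Smallest max regret = 1.2 → CropB.

CropB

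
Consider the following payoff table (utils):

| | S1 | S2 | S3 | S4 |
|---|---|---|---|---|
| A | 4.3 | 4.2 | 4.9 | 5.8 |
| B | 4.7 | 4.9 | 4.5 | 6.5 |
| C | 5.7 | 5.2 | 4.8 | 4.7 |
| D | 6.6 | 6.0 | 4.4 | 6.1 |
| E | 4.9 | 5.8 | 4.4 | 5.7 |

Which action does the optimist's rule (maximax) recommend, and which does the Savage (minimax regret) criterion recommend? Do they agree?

maximax → D; minimax regret → D (agree)

Row maxima: A=5.8, B=6.5, C=5.7, D=6.6, E=5.8
Best best-case = 6.6 → D.
Column bests: S1=6.6, S2=6.0, S3=4.9, S4=6.5.
A regrets: 2.3, 1.8, 0.0, 0.7 → max 2.3
B regrets: 1.9, 1.1, 0.4, 0.0 → max 1.9
C regrets: 0.9, 0.8, 0.1, 1.8 → max 1.8
D regrets: 0.0, 0.0, 0.5, 0.4 → max 0.5
E regrets: 1.7, 0.2, 0.5, 0.8 → max 1.7
Smallest max regret = 0.5 → D.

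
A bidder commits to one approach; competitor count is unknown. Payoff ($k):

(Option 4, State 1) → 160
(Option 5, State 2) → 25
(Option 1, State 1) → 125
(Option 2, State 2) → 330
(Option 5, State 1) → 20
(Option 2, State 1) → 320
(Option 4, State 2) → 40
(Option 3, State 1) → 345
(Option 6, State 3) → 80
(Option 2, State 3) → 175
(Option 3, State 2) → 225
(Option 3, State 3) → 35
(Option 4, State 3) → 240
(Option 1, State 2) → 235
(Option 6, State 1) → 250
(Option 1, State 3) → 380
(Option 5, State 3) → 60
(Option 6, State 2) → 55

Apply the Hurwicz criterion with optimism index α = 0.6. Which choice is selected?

Option 1: 0.6·380 + 0.4·125 = 278
Option 2: 0.6·330 + 0.4·175 = 268
Option 3: 0.6·345 + 0.4·35 = 221
Option 4: 0.6·240 + 0.4·40 = 160
Option 5: 0.6·60 + 0.4·20 = 44
Option 6: 0.6·250 + 0.4·55 = 172
Highest Hurwicz score = 278 → Option 1.

Option 1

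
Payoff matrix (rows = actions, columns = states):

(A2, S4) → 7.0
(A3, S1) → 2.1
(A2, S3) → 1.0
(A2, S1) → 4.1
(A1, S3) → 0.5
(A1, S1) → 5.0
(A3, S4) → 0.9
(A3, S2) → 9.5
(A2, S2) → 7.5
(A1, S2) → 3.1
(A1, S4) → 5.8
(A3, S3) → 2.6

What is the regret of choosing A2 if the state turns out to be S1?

Best payoff under S1 is 5.0.
Regret = 5.0 − 4.1 = 0.9.

0.9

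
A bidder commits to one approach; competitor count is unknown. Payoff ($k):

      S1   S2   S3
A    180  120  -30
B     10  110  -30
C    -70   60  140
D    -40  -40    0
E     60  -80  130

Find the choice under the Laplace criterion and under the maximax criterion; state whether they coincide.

laplace → A; maximax → A (agree)

Row averages: A=90, B=30, C=130/3, D=-80/3, E=110/3
Highest average = 90 → A.
Row maxima: A=180, B=110, C=140, D=0, E=130
Best best-case = 180 → A.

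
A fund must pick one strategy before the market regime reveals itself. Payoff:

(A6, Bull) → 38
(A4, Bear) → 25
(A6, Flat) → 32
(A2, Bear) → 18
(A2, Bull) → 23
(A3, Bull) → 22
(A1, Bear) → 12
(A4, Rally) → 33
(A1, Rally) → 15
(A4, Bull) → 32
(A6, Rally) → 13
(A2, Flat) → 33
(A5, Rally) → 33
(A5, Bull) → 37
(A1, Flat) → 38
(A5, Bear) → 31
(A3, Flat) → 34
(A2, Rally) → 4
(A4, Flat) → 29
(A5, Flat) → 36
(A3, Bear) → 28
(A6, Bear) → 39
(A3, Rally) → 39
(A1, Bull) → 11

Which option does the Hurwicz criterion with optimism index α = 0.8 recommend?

A5

A1: 0.8·38 + 0.2·11 = 32.6
A2: 0.8·33 + 0.2·4 = 27.2
A3: 0.8·39 + 0.2·22 = 35.6
A4: 0.8·33 + 0.2·25 = 31.4
A5: 0.8·37 + 0.2·31 = 35.8
A6: 0.8·39 + 0.2·13 = 33.8
Highest Hurwicz score = 35.8 → A5.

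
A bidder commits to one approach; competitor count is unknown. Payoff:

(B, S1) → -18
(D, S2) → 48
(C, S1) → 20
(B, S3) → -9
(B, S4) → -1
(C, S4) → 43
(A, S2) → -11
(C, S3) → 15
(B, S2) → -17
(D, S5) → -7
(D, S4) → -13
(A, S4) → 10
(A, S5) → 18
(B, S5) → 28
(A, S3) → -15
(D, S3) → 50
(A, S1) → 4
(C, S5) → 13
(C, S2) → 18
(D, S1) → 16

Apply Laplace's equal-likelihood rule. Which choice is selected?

Row averages: A=1.2, B=-3.4, C=21.8, D=18.8
Highest average = 21.8 → C.

C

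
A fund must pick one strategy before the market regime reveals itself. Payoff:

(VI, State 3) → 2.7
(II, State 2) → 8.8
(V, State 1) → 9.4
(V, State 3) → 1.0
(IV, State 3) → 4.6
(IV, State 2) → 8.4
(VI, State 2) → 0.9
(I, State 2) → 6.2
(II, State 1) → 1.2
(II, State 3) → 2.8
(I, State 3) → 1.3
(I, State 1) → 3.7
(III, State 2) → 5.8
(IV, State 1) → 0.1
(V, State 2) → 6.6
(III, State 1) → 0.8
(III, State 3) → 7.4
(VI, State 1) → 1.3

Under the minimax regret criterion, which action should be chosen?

Column bests: State 1=9.4, State 2=8.8, State 3=7.4.
I regrets: 5.7, 2.6, 6.1 → max 6.1
II regrets: 8.2, 0.0, 4.6 → max 8.2
III regrets: 8.6, 3.0, 0.0 → max 8.6
IV regrets: 9.3, 0.4, 2.8 → max 9.3
V regrets: 0.0, 2.2, 6.4 → max 6.4
VI regrets: 8.1, 7.9, 4.7 → max 8.1
Smallest max regret = 6.1 → I.

I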